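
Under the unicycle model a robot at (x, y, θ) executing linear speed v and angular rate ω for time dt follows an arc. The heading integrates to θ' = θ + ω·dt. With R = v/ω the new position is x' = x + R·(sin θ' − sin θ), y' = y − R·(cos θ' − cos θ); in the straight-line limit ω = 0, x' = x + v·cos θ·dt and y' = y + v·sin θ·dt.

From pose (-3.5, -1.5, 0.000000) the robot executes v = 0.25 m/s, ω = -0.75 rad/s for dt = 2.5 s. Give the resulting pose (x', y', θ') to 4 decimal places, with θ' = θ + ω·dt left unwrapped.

(-3.1820, -1.9332, -1.8750)

θ' = 0.0000 + -0.75·2.5 = -1.8750
R = v/ω = 0.25/-0.75 = -0.3333
x' = -3.5 + -0.3333·(sin -1.8750 − sin 0.0000) = -3.1820
y' = -1.5 − -0.3333·(cos -1.8750 − cos 0.0000) = -1.9332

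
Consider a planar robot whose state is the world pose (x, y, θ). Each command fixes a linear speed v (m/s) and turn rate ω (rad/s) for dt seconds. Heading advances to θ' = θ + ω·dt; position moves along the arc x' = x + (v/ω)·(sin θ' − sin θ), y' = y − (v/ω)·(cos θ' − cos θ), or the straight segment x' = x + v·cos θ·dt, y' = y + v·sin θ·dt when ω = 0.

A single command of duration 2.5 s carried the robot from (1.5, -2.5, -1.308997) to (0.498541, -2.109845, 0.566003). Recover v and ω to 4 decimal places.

Δθ = 0.566003 − -1.308997 = 1.875000
ω = Δθ/dt = 1.875000/2.5 = 0.7500
R = Δx/(sin θ' − sin θ) = -0.6667
v = R·ω = -0.6667·0.7500 = -0.5000

v = -0.5000, ω = 0.7500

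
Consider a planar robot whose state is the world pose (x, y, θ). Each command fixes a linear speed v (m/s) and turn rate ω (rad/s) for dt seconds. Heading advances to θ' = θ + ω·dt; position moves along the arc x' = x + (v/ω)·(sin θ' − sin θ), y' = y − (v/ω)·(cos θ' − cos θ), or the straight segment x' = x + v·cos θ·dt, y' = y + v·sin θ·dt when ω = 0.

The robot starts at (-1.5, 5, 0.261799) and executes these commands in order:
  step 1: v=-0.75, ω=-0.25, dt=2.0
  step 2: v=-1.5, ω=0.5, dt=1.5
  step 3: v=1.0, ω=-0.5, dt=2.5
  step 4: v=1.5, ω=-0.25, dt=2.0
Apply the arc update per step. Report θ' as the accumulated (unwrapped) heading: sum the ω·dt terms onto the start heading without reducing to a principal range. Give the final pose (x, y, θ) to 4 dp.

step 1: θ'=-0.2382 (R=3.0000) → pose (-2.9843, 4.9825, -0.2382)
step 2: θ'=0.5118 (R=-3.0000) → pose (-5.1614, 4.6828, 0.5118)
step 3: θ'=-0.7382 (R=-2.0000) → pose (-2.8360, 4.4184, -0.7382)
step 4: θ'=-1.2382 (R=-6.0000) → pose (-1.2026, 1.9393, -1.2382)

(-1.2026, 1.9393, -1.2382)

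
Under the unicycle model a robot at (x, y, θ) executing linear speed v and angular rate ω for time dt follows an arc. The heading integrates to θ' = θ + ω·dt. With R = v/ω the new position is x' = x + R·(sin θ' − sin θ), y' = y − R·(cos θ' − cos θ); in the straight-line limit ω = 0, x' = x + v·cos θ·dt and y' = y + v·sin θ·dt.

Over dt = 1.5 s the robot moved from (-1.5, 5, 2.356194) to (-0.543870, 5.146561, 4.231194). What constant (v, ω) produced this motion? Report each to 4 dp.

Δθ = 4.231194 − 2.356194 = 1.875000
ω = Δθ/dt = 1.875000/1.5 = 1.2500
R = Δx/(sin θ' − sin θ) = -0.6000
v = R·ω = -0.6000·1.2500 = -0.7500

v = -0.7500, ω = 1.2500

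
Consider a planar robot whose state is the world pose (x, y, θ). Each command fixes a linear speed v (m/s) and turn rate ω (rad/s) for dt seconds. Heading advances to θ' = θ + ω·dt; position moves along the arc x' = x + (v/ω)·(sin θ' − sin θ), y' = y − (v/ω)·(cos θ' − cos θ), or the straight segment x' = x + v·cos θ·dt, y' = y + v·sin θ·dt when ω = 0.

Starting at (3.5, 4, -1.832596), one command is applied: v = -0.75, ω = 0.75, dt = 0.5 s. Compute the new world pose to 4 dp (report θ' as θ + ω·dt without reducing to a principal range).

(3.5277, 4.3718, -1.4576)

θ' = -1.8326 + 0.75·0.5 = -1.4576
R = v/ω = -0.75/0.75 = -1.0000
x' = 3.5 + -1.0000·(sin -1.4576 − sin -1.8326) = 3.5277
y' = 4 − -1.0000·(cos -1.4576 − cos -1.8326) = 4.3718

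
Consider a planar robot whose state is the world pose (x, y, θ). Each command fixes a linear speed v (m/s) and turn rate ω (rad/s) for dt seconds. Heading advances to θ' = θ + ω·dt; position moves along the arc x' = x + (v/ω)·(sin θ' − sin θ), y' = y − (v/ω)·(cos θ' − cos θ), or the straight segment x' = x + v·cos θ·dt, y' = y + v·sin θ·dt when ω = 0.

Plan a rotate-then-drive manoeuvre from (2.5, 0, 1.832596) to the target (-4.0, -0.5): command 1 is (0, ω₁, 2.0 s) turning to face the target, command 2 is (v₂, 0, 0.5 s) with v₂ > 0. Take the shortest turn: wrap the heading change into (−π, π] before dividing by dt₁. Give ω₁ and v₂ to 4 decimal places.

ω₁ = 0.6929, v₂ = 13.0384

heading to target = atan2(-0.5−0, -4−2.5) = -3.0648
Δθ = wrap(-3.0648 − 1.8326) = 1.3858; ω₁ = Δθ/dt₁ = 0.6929
distance = √((-4−2.5)² + (-0.5−0)²) = 6.5192; v₂ = distance/dt₂ = 13.0384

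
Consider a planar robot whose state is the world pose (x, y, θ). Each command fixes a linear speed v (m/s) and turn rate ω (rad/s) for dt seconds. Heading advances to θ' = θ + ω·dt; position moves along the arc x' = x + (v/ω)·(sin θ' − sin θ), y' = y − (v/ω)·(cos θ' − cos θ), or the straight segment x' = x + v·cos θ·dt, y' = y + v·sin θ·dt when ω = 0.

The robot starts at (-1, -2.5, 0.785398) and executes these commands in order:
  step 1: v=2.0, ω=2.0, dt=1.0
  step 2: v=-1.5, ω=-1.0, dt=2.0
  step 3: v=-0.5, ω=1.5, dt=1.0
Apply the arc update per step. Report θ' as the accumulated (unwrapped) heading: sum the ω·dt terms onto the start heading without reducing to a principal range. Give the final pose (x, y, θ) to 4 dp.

(-0.8369, -3.7763, 2.2854)

step 1: θ'=2.7854 (R=1.0000) → pose (-1.3584, -0.8557, 2.7854)
step 2: θ'=0.7854 (R=1.5000) → pose (-0.8208, -3.3222, 0.7854)
step 3: θ'=2.2854 (R=-0.3333) → pose (-0.8369, -3.7763, 2.2854)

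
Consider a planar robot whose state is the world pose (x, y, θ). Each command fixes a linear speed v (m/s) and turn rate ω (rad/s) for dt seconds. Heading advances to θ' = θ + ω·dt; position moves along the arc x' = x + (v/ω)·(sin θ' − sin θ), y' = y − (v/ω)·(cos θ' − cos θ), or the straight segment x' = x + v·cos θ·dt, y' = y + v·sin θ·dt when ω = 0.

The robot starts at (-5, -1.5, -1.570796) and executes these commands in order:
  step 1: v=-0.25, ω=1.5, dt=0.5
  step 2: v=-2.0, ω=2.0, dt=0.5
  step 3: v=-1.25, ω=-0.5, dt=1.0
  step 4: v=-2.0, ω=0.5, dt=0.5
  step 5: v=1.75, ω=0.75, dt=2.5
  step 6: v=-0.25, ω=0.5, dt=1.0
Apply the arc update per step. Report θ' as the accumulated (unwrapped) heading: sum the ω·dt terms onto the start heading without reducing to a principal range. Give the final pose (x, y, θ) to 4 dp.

step 1: θ'=-0.8208 (R=-0.1667) → pose (-5.0447, -1.3864, -0.8208)
step 2: θ'=0.1792 (R=-1.0000) → pose (-5.9547, -1.0840, 0.1792)
step 3: θ'=-0.3208 (R=2.5000) → pose (-7.1886, -0.9965, -0.3208)
step 4: θ'=-0.0708 (R=-4.0000) → pose (-8.1669, -0.8025, -0.0708)
step 5: θ'=1.8042 (R=2.3333) → pose (-5.7318, 2.0647, 1.8042)
step 6: θ'=2.3042 (R=-0.5000) → pose (-5.6168, 1.8456, 2.3042)

(-5.6168, 1.8456, 2.3042)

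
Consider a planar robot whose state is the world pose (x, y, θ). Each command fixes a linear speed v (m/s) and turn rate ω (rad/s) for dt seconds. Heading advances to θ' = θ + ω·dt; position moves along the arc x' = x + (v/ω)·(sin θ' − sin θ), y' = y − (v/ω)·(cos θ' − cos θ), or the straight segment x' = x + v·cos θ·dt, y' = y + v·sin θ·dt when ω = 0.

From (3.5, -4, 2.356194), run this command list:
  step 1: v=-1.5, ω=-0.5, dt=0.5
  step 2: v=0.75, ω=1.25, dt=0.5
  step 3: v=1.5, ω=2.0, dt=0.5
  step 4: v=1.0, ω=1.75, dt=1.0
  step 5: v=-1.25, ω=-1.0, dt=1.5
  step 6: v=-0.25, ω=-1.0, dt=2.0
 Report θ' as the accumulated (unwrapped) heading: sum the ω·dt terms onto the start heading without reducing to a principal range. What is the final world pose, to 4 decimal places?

step 1: θ'=2.1062 (R=3.0000) → pose (3.9589, -4.5908, 2.1062)
step 2: θ'=2.7312 (R=0.6000) → pose (3.6822, -4.3467, 2.7312)
step 3: θ'=3.7312 (R=0.7500) → pose (2.9660, -4.4111, 3.7312)
step 4: θ'=5.4812 (R=0.5714) → pose (2.8730, -5.2833, 5.4812)
step 5: θ'=3.9812 (R=1.2500) → pose (2.8409, -3.5795, 3.9812)
step 6: θ'=1.9812 (R=0.2500) → pose (3.2563, -3.6467, 1.9812)

(3.2563, -3.6467, 1.9812)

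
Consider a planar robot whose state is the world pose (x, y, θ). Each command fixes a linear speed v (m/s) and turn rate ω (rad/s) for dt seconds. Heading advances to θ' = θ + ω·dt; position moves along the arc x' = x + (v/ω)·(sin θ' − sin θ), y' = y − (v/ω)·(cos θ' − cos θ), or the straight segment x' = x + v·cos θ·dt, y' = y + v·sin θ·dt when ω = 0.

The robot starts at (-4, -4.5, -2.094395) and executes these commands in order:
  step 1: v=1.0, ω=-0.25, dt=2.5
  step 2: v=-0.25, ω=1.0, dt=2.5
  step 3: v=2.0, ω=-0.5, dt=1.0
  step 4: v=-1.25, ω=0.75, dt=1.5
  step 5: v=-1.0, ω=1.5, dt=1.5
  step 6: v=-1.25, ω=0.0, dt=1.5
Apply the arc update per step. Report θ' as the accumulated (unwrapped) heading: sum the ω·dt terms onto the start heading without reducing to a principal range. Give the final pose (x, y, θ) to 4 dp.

(-4.2542, -8.3721, 2.6556)

step 1: θ'=-2.7194 (R=-4.0000) → pose (-5.8250, -6.1488, -2.7194)
step 2: θ'=-0.2194 (R=-0.2500) → pose (-5.8731, -5.6767, -0.2194)
step 3: θ'=-0.7194 (R=-4.0000) → pose (-4.1079, -6.5720, -0.7194)
step 4: θ'=0.4056 (R=-1.6667) → pose (-5.8637, -6.2942, 0.4056)
step 5: θ'=2.6556 (R=-0.6667) → pose (-5.9121, -7.4963, 2.6556)
step 6: θ'=2.6556 (straight) → pose (-4.2542, -8.3721, 2.6556)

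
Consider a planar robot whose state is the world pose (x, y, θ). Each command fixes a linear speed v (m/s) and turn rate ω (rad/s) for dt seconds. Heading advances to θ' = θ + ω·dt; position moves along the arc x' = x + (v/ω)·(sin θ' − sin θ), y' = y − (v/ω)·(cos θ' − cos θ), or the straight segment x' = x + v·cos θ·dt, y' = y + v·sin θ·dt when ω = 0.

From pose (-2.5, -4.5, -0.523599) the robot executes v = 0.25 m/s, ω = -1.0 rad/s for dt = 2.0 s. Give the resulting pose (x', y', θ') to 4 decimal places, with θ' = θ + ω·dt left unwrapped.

θ' = -0.5236 + -1.0·2.0 = -2.5236
R = v/ω = 0.25/-1.0 = -0.2500
x' = -2.5 + -0.2500·(sin -2.5236 − sin -0.5236) = -2.4801
y' = -4.5 − -0.2500·(cos -2.5236 − cos -0.5236) = -4.9203

(-2.4801, -4.9203, -2.5236)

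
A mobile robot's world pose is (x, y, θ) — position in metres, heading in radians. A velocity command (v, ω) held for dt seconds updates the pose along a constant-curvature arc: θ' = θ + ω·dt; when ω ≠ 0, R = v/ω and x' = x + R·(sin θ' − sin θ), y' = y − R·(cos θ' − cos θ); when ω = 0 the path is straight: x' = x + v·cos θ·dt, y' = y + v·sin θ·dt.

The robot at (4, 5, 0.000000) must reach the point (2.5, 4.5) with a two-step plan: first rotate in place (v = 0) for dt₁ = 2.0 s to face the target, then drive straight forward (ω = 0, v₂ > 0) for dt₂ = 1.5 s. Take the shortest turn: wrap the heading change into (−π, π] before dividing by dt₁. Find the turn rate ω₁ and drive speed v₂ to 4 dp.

heading to target = atan2(4.5−5, 2.5−4) = -2.8198
Δθ = wrap(-2.8198 − 0.0000) = -2.8198; ω₁ = Δθ/dt₁ = -1.4099
distance = √((2.5−4)² + (4.5−5)²) = 1.5811; v₂ = distance/dt₂ = 1.0541

ω₁ = -1.4099, v₂ = 1.0541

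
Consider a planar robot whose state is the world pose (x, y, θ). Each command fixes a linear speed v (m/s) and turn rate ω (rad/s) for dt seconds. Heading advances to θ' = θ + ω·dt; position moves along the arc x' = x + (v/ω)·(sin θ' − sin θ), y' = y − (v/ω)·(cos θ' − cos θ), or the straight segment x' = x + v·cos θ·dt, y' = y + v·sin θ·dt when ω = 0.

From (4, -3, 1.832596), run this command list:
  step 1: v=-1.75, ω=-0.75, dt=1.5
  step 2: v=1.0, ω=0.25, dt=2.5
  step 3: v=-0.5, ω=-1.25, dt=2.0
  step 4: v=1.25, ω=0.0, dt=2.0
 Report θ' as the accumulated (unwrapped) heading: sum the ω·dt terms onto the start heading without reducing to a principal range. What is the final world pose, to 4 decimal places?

(4.7746, -5.6432, -1.1674)

step 1: θ'=0.7076 (R=2.3333) → pose (3.2629, -5.3771, 0.7076)
step 2: θ'=1.3326 (R=4.0000) → pose (4.5499, -3.2812, 1.3326)
step 3: θ'=-1.1674 (R=0.4000) → pose (3.7933, -3.3438, -1.1674)
step 4: θ'=-1.1674 (straight) → pose (4.7746, -5.6432, -1.1674)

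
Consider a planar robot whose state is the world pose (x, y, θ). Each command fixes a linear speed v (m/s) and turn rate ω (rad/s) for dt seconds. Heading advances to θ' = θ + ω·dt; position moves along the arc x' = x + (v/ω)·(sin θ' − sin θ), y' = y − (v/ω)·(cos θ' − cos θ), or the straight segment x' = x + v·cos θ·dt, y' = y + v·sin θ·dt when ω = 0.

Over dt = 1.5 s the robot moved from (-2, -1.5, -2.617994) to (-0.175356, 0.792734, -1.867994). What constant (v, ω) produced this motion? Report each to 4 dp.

v = -2.0000, ω = 0.5000

Δθ = -1.867994 − -2.617994 = 0.750000
ω = Δθ/dt = 0.750000/1.5 = 0.5000
R = −Δy/(cos θ' − cos θ) = -4.0000
v = R·ω = -4.0000·0.5000 = -2.0000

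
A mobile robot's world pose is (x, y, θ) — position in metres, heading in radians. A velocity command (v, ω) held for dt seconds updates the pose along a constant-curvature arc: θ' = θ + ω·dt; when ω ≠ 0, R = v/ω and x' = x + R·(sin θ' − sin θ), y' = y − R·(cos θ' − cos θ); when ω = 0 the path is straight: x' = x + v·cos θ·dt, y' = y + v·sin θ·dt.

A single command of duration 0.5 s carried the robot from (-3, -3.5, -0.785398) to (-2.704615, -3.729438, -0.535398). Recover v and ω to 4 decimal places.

v = 0.7500, ω = 0.5000

Δθ = -0.535398 − -0.785398 = 0.250000
ω = Δθ/dt = 0.250000/0.5 = 0.5000
R = Δx/(sin θ' − sin θ) = 1.5000
v = R·ω = 1.5000·0.5000 = 0.7500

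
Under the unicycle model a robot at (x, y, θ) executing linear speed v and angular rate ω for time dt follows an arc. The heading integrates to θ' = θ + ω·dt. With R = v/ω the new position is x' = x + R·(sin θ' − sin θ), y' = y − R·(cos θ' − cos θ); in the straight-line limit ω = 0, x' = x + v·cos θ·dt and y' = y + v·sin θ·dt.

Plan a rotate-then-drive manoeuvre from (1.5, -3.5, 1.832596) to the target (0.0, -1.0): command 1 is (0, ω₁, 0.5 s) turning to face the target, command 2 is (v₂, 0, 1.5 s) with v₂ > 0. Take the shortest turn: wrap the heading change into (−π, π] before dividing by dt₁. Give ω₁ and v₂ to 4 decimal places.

heading to target = atan2(-1−-3.5, 0−1.5) = 2.1112
Δθ = wrap(2.1112 − 1.8326) = 0.2786; ω₁ = Δθ/dt₁ = 0.5572
distance = √((0−1.5)² + (-1−-3.5)²) = 2.9155; v₂ = distance/dt₂ = 1.9437

ω₁ = 0.5572, v₂ = 1.9437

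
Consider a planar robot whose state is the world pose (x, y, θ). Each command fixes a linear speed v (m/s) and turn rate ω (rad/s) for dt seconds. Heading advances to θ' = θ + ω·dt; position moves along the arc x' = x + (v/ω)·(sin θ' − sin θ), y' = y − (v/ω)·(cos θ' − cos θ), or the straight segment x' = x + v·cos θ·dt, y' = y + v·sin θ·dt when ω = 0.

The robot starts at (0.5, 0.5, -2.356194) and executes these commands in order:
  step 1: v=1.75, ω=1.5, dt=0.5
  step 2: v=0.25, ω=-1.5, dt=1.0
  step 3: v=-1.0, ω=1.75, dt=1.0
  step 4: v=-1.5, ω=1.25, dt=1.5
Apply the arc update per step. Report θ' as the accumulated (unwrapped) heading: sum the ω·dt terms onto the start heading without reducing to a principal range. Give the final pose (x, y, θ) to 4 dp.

(-1.2310, 1.0350, 0.5188)

step 1: θ'=-1.6062 (R=1.1667) → pose (0.1590, -0.2837, -1.6062)
step 2: θ'=-3.1062 (R=-0.1667) → pose (-0.0016, -0.4443, -3.1062)
step 3: θ'=-1.3562 (R=-0.5714) → pose (0.5365, 0.2484, -1.3562)
step 4: θ'=0.5188 (R=-1.2000) → pose (-1.2310, 1.0350, 0.5188)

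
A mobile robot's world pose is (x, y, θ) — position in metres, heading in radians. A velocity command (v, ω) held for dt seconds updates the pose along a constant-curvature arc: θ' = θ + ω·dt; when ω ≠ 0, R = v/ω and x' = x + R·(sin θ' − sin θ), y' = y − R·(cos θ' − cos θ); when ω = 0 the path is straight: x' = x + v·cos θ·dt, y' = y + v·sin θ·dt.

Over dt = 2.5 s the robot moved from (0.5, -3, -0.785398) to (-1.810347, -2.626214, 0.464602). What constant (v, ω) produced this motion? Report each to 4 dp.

v = -1.0000, ω = 0.5000

Δθ = 0.464602 − -0.785398 = 1.250000
ω = Δθ/dt = 1.250000/2.5 = 0.5000
R = Δx/(sin θ' − sin θ) = -2.0000
v = R·ω = -2.0000·0.5000 = -1.0000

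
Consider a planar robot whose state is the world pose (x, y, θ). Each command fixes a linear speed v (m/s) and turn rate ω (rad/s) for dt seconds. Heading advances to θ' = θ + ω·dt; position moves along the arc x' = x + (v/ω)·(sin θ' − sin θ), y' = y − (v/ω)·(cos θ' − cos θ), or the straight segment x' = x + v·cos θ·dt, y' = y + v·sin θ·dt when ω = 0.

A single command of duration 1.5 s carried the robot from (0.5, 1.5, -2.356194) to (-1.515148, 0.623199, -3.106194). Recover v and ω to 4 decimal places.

Δθ = -3.106194 − -2.356194 = -0.750000
ω = Δθ/dt = -0.750000/1.5 = -0.5000
R = Δx/(sin θ' − sin θ) = -3.0000
v = R·ω = -3.0000·-0.5000 = 1.5000

v = 1.5000, ω = -0.5000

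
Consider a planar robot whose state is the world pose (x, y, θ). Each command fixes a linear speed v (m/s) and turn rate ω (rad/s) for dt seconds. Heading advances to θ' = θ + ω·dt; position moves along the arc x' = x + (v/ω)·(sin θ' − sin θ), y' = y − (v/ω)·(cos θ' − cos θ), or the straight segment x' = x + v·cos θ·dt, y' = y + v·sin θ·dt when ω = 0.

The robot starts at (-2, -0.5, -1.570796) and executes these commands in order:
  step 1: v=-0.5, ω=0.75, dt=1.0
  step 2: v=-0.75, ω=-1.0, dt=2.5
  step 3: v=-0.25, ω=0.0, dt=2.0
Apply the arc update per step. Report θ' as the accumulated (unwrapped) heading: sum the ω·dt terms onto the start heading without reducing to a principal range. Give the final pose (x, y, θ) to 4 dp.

(-1.0044, 1.1145, -3.3208)

step 1: θ'=-0.8208 (R=-0.6667) → pose (-2.1789, -0.0456, -0.8208)
step 2: θ'=-3.3208 (R=0.7500) → pose (-1.4964, 1.2036, -3.3208)
step 3: θ'=-3.3208 (straight) → pose (-1.0044, 1.1145, -3.3208)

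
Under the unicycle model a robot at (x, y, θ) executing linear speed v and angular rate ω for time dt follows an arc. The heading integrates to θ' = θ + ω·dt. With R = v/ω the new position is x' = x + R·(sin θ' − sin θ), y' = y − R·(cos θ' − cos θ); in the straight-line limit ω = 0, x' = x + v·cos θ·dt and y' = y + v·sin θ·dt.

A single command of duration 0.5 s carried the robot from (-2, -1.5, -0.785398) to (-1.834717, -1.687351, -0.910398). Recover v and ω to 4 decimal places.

Δθ = -0.910398 − -0.785398 = -0.125000
ω = Δθ/dt = -0.125000/0.5 = -0.2500
R = −Δy/(cos θ' − cos θ) = -2.0000
v = R·ω = -2.0000·-0.2500 = 0.5000

v = 0.5000, ω = -0.2500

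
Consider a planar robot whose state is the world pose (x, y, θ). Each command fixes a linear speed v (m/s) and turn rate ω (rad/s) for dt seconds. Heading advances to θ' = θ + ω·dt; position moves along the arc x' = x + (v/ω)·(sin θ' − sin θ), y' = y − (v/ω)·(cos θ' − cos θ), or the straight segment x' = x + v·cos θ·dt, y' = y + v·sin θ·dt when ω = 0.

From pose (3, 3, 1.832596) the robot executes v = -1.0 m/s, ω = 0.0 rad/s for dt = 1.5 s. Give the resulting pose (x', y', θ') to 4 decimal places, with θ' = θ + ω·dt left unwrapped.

θ' = 1.8326 + 0.0·1.5 = 1.8326
ω = 0 → straight: x' = 3 + -1.0·cos(1.8326)·1.5 = 3.3882
y' = 3 + -1.0·sin(1.8326)·1.5 = 1.5511

(3.3882, 1.5511, 1.8326)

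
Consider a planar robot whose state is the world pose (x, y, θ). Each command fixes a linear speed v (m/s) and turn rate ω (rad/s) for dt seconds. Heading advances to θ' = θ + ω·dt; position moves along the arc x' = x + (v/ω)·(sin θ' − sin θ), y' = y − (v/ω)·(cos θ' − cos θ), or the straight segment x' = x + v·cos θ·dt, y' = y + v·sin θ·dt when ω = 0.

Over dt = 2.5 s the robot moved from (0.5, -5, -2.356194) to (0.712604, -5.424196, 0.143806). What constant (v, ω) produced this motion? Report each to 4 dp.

Δθ = 0.143806 − -2.356194 = 2.500000
ω = Δθ/dt = 2.500000/2.5 = 1.0000
R = −Δy/(cos θ' − cos θ) = 0.2500
v = R·ω = 0.2500·1.0000 = 0.2500

v = 0.2500, ω = 1.0000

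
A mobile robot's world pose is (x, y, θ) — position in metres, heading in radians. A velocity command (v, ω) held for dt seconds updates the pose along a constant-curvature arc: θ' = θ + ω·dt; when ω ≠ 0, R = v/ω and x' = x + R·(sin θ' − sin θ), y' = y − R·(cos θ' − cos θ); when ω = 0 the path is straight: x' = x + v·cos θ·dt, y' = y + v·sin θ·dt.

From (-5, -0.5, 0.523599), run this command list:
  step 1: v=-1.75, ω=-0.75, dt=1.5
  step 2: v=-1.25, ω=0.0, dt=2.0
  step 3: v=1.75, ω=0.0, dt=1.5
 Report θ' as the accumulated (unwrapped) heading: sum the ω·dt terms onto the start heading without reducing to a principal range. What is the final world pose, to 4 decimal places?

step 1: θ'=-0.6014 (R=2.3333) → pose (-7.4869, -0.4032, -0.6014)
step 2: θ'=-0.6014 (straight) → pose (-9.5482, 1.0113, -0.6014)
step 3: θ'=-0.6014 (straight) → pose (-7.3838, -0.4739, -0.6014)

(-7.3838, -0.4739, -0.6014)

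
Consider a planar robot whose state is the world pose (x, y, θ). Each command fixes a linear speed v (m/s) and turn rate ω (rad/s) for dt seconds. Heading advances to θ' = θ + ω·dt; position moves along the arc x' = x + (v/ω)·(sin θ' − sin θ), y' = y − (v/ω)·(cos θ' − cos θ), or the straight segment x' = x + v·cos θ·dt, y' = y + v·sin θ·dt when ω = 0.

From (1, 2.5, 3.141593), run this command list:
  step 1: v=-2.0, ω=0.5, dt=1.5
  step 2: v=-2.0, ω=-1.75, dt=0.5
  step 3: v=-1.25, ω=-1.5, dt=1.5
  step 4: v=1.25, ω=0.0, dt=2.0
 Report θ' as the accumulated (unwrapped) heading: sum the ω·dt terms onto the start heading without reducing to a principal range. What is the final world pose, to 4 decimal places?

(6.9229, 4.1781, 0.7666)

step 1: θ'=3.8916 (R=-4.0000) → pose (3.7266, 3.5732, 3.8916)
step 2: θ'=3.0166 (R=1.1429) → pose (4.6481, 3.8710, 3.0166)
step 3: θ'=0.7666 (R=0.8333) → pose (5.1222, 2.4439, 0.7666)
step 4: θ'=0.7666 (straight) → pose (6.9229, 4.1781, 0.7666)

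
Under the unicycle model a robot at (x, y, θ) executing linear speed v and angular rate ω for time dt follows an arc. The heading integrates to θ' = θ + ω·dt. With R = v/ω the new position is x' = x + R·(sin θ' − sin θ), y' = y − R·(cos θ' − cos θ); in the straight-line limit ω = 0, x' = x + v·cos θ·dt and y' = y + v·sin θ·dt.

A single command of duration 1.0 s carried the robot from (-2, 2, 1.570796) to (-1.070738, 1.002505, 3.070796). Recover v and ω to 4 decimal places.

v = -1.5000, ω = 1.5000

Δθ = 3.070796 − 1.570796 = 1.500000
ω = Δθ/dt = 1.500000/1.0 = 1.5000
R = −Δy/(cos θ' − cos θ) = -1.0000
v = R·ω = -1.0000·1.5000 = -1.5000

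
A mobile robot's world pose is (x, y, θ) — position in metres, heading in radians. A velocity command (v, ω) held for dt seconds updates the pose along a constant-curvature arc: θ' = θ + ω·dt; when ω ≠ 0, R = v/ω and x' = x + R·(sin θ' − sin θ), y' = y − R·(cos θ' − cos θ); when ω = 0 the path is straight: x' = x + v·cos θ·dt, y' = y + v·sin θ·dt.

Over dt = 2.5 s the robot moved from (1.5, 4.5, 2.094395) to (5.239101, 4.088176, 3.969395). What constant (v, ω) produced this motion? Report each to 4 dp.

Δθ = 3.969395 − 2.094395 = 1.875000
ω = Δθ/dt = 1.875000/2.5 = 0.7500
R = Δx/(sin θ' − sin θ) = -2.3333
v = R·ω = -2.3333·0.7500 = -1.7500

v = -1.7500, ω = 0.7500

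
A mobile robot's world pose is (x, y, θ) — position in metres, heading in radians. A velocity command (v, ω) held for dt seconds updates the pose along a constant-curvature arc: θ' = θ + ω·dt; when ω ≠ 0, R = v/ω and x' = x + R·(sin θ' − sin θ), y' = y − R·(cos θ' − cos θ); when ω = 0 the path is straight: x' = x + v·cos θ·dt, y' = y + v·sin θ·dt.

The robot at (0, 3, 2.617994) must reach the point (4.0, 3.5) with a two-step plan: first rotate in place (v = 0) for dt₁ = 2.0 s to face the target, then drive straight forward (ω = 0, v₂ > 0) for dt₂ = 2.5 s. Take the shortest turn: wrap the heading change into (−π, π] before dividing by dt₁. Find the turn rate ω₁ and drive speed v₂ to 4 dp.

ω₁ = -1.2468, v₂ = 1.6125

heading to target = atan2(3.5−3, 4−0) = 0.1244
Δθ = wrap(0.1244 − 2.6180) = -2.4936; ω₁ = Δθ/dt₁ = -1.2468
distance = √((4−0)² + (3.5−3)²) = 4.0311; v₂ = distance/dt₂ = 1.6125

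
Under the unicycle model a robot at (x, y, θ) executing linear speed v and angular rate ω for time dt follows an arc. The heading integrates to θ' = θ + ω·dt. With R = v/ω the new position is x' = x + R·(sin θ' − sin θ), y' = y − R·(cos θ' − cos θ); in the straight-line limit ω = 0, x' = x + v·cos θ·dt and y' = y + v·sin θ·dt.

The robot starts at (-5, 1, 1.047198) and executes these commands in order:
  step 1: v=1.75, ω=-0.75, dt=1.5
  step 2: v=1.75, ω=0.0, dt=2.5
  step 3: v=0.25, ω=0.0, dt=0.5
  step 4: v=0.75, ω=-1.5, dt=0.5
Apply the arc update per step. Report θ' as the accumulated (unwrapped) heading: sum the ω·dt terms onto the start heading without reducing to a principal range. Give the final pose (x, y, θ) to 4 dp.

(2.0178, 1.6496, -0.8278)

step 1: θ'=-0.0778 (R=-2.3333) → pose (-2.7979, 2.1596, -0.0778)
step 2: θ'=-0.0778 (straight) → pose (1.5638, 1.8196, -0.0778)
step 3: θ'=-0.0778 (straight) → pose (1.6885, 1.8099, -0.0778)
step 4: θ'=-0.8278 (R=-0.5000) → pose (2.0178, 1.6496, -0.8278)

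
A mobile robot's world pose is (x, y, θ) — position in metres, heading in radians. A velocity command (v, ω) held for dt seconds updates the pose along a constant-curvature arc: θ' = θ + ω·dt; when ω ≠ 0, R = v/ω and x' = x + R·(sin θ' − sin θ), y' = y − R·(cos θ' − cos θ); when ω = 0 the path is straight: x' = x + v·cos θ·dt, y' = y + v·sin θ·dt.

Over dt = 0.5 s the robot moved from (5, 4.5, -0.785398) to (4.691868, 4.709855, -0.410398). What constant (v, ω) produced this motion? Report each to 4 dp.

Δθ = -0.410398 − -0.785398 = 0.375000
ω = Δθ/dt = 0.375000/0.5 = 0.7500
R = Δx/(sin θ' − sin θ) = -1.0000
v = R·ω = -1.0000·0.7500 = -0.7500

v = -0.7500, ω = 0.7500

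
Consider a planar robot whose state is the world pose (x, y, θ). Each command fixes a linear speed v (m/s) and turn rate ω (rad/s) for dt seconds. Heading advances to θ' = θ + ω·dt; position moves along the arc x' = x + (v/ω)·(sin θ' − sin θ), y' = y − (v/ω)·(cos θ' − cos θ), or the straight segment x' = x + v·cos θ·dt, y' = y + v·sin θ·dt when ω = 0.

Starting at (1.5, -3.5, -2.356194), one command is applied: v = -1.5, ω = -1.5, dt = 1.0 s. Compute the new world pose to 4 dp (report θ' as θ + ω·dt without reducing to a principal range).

(2.8624, -3.4518, -3.8562)

θ' = -2.3562 + -1.5·1.0 = -3.8562
R = v/ω = -1.5/-1.5 = 1.0000
x' = 1.5 + 1.0000·(sin -3.8562 − sin -2.3562) = 2.8624
y' = -3.5 − 1.0000·(cos -3.8562 − cos -2.3562) = -3.4518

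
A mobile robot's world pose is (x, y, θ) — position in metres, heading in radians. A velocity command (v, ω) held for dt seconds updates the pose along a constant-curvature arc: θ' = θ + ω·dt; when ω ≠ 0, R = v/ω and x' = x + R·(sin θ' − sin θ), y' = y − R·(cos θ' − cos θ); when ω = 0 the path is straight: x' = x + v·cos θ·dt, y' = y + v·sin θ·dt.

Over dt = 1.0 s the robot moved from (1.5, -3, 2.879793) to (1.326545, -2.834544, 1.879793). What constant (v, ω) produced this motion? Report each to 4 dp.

Δθ = 1.879793 − 2.879793 = -1.000000
ω = Δθ/dt = -1.000000/1.0 = -1.0000
R = Δx/(sin θ' − sin θ) = -0.2500
v = R·ω = -0.2500·-1.0000 = 0.2500

v = 0.2500, ω = -1.0000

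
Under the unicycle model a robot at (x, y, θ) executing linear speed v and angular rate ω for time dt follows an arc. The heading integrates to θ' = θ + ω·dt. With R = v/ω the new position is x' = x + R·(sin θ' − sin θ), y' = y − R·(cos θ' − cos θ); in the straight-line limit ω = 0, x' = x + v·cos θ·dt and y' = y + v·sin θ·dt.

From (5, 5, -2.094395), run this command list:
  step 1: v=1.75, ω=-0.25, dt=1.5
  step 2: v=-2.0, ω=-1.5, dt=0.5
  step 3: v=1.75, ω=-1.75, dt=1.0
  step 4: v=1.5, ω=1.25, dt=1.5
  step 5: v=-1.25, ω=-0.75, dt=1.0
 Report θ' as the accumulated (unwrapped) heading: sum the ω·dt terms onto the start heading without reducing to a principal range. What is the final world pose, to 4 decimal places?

step 1: θ'=-2.4694 (R=-7.0000) → pose (3.2968, 3.0228, -2.4694)
step 2: θ'=-3.2194 (R=1.3333) → pose (4.2307, 3.3088, -3.2194)
step 3: θ'=-4.9694 (R=-1.0000) → pose (3.3412, 4.5600, -4.9694)
step 4: θ'=-3.0944 (R=1.2000) → pose (2.1240, 6.0637, -3.0944)
step 5: θ'=-3.8444 (R=1.6667) → pose (3.2799, 5.6706, -3.8444)

(3.2799, 5.6706, -3.8444)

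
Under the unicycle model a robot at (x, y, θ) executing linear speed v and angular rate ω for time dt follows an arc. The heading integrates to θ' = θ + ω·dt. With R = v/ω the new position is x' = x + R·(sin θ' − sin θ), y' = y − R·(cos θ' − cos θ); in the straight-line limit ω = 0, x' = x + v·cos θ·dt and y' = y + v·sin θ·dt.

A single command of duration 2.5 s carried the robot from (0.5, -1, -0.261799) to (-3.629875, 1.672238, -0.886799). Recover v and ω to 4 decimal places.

Δθ = -0.886799 − -0.261799 = -0.625000
ω = Δθ/dt = -0.625000/2.5 = -0.2500
R = Δx/(sin θ' − sin θ) = 8.0000
v = R·ω = 8.0000·-0.2500 = -2.0000

v = -2.0000, ω = -0.2500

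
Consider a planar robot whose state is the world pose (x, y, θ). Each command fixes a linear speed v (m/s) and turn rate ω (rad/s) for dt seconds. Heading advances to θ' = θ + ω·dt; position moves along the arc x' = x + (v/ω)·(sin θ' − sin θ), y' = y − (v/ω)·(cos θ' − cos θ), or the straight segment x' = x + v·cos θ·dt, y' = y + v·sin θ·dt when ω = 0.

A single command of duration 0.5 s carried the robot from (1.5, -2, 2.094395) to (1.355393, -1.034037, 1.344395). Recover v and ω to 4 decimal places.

v = 2.0000, ω = -1.5000

Δθ = 1.344395 − 2.094395 = -0.750000
ω = Δθ/dt = -0.750000/0.5 = -1.5000
R = −Δy/(cos θ' − cos θ) = -1.3333
v = R·ω = -1.3333·-1.5000 = 2.0000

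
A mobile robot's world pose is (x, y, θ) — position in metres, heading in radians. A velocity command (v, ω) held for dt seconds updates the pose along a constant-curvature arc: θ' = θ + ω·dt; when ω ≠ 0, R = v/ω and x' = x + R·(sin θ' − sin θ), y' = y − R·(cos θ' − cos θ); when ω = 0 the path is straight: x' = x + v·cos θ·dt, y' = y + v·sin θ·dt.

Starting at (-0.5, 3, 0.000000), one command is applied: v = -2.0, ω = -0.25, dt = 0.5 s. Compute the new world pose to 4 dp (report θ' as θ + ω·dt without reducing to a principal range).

(-1.4974, 3.0624, -0.1250)

θ' = 0.0000 + -0.25·0.5 = -0.1250
R = v/ω = -2.0/-0.25 = 8.0000
x' = -0.5 + 8.0000·(sin -0.1250 − sin 0.0000) = -1.4974
y' = 3 − 8.0000·(cos -0.1250 − cos 0.0000) = 3.0624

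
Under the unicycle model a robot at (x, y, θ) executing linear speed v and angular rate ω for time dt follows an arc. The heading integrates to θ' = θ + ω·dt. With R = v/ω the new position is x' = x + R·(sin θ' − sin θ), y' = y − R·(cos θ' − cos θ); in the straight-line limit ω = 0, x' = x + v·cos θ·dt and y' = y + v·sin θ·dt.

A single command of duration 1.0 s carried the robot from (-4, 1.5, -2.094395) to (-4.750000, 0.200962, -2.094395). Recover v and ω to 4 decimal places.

Δθ = -2.094395 − -2.094395 = 0.000000
ω = Δθ/dt = 0.000000/1.0 = 0.0000
ω = 0 → v = (Δx·cos θ + Δy·sin θ)/dt = 1.5000

v = 1.5000, ω = 0.0000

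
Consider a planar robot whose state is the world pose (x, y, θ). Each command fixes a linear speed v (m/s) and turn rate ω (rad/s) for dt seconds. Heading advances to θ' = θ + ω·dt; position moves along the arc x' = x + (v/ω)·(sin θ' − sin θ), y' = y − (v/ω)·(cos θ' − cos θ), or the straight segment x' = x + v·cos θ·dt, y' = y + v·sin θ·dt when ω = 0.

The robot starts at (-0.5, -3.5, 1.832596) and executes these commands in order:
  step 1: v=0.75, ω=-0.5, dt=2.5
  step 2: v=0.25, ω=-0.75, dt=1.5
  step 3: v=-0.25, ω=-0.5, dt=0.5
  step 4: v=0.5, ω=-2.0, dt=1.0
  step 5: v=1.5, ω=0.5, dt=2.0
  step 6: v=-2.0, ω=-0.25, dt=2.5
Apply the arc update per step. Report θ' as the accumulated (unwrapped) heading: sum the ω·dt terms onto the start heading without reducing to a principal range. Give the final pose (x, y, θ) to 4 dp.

step 1: θ'=0.5826 (R=-1.5000) → pose (0.1236, -1.8592, 0.5826)
step 2: θ'=-0.5424 (R=-0.3333) → pose (0.4791, -1.8521, -0.5424)
step 3: θ'=-0.7924 (R=0.5000) → pose (0.3811, -1.7749, -0.7924)
step 4: θ'=-2.7924 (R=-0.2500) → pose (0.2887, -2.1854, -2.7924)
step 5: θ'=-1.7924 (R=3.0000) → pose (-1.6116, -4.3449, -1.7924)
step 6: θ'=-2.4174 (R=8.0000) → pose (0.8926, -0.1110, -2.4174)

(0.8926, -0.1110, -2.4174)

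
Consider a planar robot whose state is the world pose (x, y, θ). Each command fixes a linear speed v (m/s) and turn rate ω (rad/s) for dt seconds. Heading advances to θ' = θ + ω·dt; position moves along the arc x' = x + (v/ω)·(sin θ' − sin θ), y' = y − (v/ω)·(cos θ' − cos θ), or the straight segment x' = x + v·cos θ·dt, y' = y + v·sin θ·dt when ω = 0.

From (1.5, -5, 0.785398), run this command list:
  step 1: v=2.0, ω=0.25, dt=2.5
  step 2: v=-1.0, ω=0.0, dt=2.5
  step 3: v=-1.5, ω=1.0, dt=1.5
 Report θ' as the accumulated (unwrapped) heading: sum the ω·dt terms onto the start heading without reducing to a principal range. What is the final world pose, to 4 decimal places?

step 1: θ'=1.4104 (R=8.0000) → pose (3.7405, -0.6208, 1.4104)
step 2: θ'=1.4104 (straight) → pose (3.3412, -3.0887, 1.4104)
step 3: θ'=2.9104 (R=-1.5000) → pose (4.4782, -4.7884, 2.9104)

(4.4782, -4.7884, 2.9104)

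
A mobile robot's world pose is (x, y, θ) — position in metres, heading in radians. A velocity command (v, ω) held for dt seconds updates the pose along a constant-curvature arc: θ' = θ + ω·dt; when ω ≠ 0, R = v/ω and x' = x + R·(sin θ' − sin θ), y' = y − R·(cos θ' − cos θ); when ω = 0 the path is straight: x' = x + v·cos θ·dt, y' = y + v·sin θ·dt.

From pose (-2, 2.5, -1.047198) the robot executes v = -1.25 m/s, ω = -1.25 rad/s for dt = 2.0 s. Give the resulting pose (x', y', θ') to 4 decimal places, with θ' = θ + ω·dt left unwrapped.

(-0.7394, 3.9189, -3.5472)

θ' = -1.0472 + -1.25·2.0 = -3.5472
R = v/ω = -1.25/-1.25 = 1.0000
x' = -2 + 1.0000·(sin -3.5472 − sin -1.0472) = -0.7394
y' = 2.5 − 1.0000·(cos -3.5472 − cos -1.0472) = 3.9189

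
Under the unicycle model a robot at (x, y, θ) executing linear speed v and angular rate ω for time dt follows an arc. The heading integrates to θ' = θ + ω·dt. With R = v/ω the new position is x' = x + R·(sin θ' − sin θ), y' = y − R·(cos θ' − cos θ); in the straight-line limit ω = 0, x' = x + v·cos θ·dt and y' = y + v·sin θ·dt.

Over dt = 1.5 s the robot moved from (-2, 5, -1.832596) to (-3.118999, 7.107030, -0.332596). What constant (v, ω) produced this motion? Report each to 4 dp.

v = -1.7500, ω = 1.0000

Δθ = -0.332596 − -1.832596 = 1.500000
ω = Δθ/dt = 1.500000/1.5 = 1.0000
R = −Δy/(cos θ' − cos θ) = -1.7500
v = R·ω = -1.7500·1.0000 = -1.7500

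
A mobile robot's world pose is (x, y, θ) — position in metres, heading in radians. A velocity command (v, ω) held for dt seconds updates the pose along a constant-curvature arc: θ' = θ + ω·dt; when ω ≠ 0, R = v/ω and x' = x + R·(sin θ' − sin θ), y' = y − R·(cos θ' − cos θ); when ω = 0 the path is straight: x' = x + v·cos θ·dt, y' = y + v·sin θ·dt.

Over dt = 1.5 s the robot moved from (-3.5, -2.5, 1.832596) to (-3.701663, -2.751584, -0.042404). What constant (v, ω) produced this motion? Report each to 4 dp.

Δθ = -0.042404 − 1.832596 = -1.875000
ω = Δθ/dt = -1.875000/1.5 = -1.2500
R = −Δy/(cos θ' − cos θ) = 0.2000
v = R·ω = 0.2000·-1.2500 = -0.2500

v = -0.2500, ω = -1.2500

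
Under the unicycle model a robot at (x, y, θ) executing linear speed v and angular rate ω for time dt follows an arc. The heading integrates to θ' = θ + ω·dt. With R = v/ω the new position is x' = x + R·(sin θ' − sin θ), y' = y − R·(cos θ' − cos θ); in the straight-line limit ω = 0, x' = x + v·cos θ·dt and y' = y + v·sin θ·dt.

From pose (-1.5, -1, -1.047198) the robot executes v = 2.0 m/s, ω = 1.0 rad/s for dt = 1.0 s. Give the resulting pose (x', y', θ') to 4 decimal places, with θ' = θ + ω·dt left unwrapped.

(0.1377, -1.9978, -0.0472)

θ' = -1.0472 + 1.0·1.0 = -0.0472
R = v/ω = 2.0/1.0 = 2.0000
x' = -1.5 + 2.0000·(sin -0.0472 − sin -1.0472) = 0.1377
y' = -1 − 2.0000·(cos -0.0472 − cos -1.0472) = -1.9978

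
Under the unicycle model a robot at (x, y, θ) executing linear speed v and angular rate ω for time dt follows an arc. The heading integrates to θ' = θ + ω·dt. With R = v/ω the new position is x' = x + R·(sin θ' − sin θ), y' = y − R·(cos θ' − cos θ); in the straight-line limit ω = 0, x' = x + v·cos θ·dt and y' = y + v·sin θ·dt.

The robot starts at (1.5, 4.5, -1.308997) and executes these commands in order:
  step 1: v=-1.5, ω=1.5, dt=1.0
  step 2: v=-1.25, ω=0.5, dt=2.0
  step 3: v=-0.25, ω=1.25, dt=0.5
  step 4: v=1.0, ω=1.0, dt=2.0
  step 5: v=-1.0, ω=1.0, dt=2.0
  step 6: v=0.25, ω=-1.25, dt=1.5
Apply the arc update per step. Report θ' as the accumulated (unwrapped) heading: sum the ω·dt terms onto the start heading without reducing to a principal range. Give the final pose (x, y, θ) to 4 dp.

(-3.2266, 5.4668, 3.9410)

step 1: θ'=0.1910 (R=-1.0000) → pose (0.3442, 5.2230, 0.1910)
step 2: θ'=1.1910 (R=-2.5000) → pose (-1.5030, 3.6953, 1.1910)
step 3: θ'=1.8160 (R=-0.2000) → pose (-1.5113, 3.5726, 1.8160)
step 4: θ'=3.8160 (R=1.0000) → pose (-3.1058, 4.1109, 3.8160)
step 5: θ'=5.8160 (R=-1.0000) → pose (-3.2799, 5.7848, 5.8160)
step 6: θ'=3.9410 (R=-0.2000) → pose (-3.2266, 5.4668, 3.9410)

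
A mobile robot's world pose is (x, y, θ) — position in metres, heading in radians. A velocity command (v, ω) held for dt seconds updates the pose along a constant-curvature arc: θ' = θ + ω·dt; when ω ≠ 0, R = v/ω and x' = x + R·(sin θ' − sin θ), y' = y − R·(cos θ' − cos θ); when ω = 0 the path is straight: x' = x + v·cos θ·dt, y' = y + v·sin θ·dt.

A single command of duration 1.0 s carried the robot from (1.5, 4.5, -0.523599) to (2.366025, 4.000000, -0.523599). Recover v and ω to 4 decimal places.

Δθ = -0.523599 − -0.523599 = 0.000000
ω = Δθ/dt = 0.000000/1.0 = 0.0000
ω = 0 → v = (Δx·cos θ + Δy·sin θ)/dt = 1.0000

v = 1.0000, ω = 0.0000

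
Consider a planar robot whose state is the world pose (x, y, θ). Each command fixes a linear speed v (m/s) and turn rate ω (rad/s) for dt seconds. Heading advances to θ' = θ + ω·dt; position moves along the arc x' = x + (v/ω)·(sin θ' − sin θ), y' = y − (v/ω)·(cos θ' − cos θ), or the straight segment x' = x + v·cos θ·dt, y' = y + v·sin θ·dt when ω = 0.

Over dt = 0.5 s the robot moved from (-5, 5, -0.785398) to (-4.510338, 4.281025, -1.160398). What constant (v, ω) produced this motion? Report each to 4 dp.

v = 1.7500, ω = -0.7500

Δθ = -1.160398 − -0.785398 = -0.375000
ω = Δθ/dt = -0.375000/0.5 = -0.7500
R = −Δy/(cos θ' − cos θ) = -2.3333
v = R·ω = -2.3333·-0.7500 = 1.7500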